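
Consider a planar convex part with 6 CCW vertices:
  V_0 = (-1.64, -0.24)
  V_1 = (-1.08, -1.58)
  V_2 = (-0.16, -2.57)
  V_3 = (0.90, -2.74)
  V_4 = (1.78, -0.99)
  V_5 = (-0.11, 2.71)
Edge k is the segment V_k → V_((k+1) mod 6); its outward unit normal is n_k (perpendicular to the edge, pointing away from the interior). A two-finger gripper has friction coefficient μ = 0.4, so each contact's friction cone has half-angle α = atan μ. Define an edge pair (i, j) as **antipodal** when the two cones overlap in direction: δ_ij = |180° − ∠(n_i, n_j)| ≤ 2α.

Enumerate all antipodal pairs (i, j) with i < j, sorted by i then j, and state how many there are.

count = 3; pairs: (0,4), (1,4), (3,5)

α = atan 0.4 = 21.80°;  2α = 43.60°
n_0 = (-0.9227, -0.3856)
n_1 = (-0.7325, -0.6807)
n_2 = (-0.1584, -0.9874)
n_3 = (+0.8934, -0.4493)
n_4 = (+0.8905, +0.4549)
n_5 = (-0.8877, +0.4604)
  (0,1): δ = 159.78°  ·
  (0,2): δ = 121.79°  ·
  (0,3): δ = 49.38°  ·
  (0,4): δ = 4.38°  ✓
  (0,5): δ = 129.91°  ·
  (1,2): δ = 142.01°  ·
  (1,3): δ = 69.60°  ·
  (1,4): δ = 15.84°  ✓
  (1,5): δ = 109.69°  ·
  (2,3): δ = 107.58°  ·
  (2,4): δ = 53.83°  ·
  (2,5): δ = 71.70°  ·
  (3,4): δ = 126.25°  ·
  (3,5): δ = 0.72°  ✓
  (4,5): δ = 54.47°  ·
antipodal pairs: 3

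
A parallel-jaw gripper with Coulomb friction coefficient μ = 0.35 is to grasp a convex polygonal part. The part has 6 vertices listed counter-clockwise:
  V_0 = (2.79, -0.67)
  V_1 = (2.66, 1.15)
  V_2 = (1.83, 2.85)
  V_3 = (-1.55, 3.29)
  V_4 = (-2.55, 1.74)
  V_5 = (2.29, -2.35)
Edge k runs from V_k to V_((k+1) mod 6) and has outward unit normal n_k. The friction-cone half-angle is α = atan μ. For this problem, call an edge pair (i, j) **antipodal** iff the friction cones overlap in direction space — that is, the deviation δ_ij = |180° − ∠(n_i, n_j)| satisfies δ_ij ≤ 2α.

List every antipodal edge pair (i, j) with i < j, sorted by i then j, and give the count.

count = 4; pairs: (0,3), (1,4), (2,4), (3,5)

α = atan 0.35 = 19.29°;  2α = 38.58°
n_0 = (+0.9975, +0.0712)
n_1 = (+0.8986, +0.4387)
n_2 = (+0.1291, +0.9916)
n_3 = (-0.8403, +0.5421)
n_4 = (-0.6454, -0.7638)
n_5 = (+0.9585, -0.2853)
  (0,1): δ = 158.06°  ·
  (0,2): δ = 101.50°  ·
  (0,3): δ = 36.91°  ✓
  (0,4): δ = 45.72°  ·
  (0,5): δ = 159.34°  ·
  (1,2): δ = 123.44°  ·
  (1,3): δ = 58.85°  ·
  (1,4): δ = 23.78°  ✓
  (1,5): δ = 137.40°  ·
  (2,3): δ = 115.41°  ·
  (2,4): δ = 32.78°  ✓
  (2,5): δ = 80.84°  ·
  (3,4): δ = 97.37°  ·
  (3,5): δ = 16.25°  ✓
  (4,5): δ = 66.37°  ·
antipodal pairs: 4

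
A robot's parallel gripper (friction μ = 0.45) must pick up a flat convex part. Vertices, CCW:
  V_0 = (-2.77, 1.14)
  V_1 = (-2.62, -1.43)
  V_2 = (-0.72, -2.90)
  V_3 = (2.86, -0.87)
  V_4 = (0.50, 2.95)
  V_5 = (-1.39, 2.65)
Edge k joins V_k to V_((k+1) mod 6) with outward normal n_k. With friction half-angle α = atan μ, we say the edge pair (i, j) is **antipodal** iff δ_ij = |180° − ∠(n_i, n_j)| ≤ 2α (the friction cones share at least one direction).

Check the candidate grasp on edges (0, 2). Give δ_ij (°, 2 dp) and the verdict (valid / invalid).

δ = 63.79°, invalid

α = atan 0.45 = 24.23°;  2α = 48.46°
edge 0: e_0 = (+0.15, -2.57);  n_0 = (-0.9983, -0.0583)
edge 2: e_2 = (+3.58, +2.03);  n_2 = (+0.4933, -0.8699)
∠(n_0, n_2) = 116.21°
δ = |180° − 116.21°| = 63.79°
63.79° > 2α = 48.46°  →  invalid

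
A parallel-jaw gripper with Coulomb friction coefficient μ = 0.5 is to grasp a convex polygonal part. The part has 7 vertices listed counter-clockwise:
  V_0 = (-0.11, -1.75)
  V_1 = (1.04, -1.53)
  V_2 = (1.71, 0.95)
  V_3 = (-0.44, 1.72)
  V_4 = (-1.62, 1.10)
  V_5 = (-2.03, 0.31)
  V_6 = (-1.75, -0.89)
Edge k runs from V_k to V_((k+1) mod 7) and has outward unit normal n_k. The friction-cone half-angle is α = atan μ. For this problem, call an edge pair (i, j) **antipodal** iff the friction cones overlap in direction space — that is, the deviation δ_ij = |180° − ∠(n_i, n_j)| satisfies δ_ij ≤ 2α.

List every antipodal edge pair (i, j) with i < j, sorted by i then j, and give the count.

count = 7; pairs: (0,2), (0,3), (0,4), (1,3), (1,4), (1,5), (2,6)

α = atan 0.5 = 26.57°;  2α = 53.13°
n_0 = (+0.1879, -0.9822)
n_1 = (+0.9654, -0.2608)
n_2 = (+0.3372, +0.9414)
n_3 = (-0.4651, +0.8852)
n_4 = (-0.8876, +0.4606)
n_5 = (-0.9738, -0.2272)
n_6 = (-0.4644, -0.8856)
  (0,1): δ = 115.95°  ·
  (0,2): δ = 30.53°  ✓
  (0,3): δ = 16.89°  ✓
  (0,4): δ = 51.74°  ✓
  (0,5): δ = 92.30°  ·
  (0,6): δ = 141.50°  ·
  (1,2): δ = 94.59°  ·
  (1,3): δ = 47.16°  ✓
  (1,4): δ = 12.31°  ✓
  (1,5): δ = 28.25°  ✓
  (1,6): δ = 77.45°  ·
  (2,3): δ = 132.58°  ·
  (2,4): δ = 97.72°  ·
  (2,5): δ = 57.16°  ·
  (2,6): δ = 7.97°  ✓
  (3,4): δ = 145.15°  ·
  (3,5): δ = 104.58°  ·
  (3,6): δ = 55.39°  ·
  (4,5): δ = 139.44°  ·
  (4,6): δ = 90.24°  ·
  (5,6): δ = 130.81°  ·
antipodal pairs: 7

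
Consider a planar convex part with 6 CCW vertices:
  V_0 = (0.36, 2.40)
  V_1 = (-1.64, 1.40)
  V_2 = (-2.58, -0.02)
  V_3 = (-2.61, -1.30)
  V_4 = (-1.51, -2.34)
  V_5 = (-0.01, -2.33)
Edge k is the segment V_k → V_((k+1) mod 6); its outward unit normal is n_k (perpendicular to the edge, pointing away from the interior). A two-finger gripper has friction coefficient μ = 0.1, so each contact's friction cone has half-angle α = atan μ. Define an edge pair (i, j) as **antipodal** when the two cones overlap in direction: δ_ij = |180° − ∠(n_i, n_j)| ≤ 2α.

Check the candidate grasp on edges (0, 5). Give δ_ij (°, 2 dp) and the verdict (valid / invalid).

α = atan 0.1 = 5.71°;  2α = 11.42°
edge 0: e_0 = (-2.00, -1.00);  n_0 = (-0.4472, +0.8944)
edge 5: e_5 = (+0.37, +4.73);  n_5 = (+0.9970, -0.0780)
∠(n_0, n_5) = 121.04°
δ = |180° − 121.04°| = 58.96°
58.96° > 2α = 11.42°  →  invalid

δ = 58.96°, invalid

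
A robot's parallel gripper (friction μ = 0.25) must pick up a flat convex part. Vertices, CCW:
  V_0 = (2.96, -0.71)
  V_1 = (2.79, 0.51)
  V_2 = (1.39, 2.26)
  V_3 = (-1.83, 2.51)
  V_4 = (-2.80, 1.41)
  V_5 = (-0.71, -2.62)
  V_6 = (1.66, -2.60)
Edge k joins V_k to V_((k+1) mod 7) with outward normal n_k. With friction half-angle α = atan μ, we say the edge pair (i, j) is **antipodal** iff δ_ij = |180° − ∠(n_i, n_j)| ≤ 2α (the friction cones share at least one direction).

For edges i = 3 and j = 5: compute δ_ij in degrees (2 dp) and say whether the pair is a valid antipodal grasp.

α = atan 0.25 = 14.04°;  2α = 28.07°
edge 3: e_3 = (-0.97, -1.10);  n_3 = (-0.7500, +0.6614)
edge 5: e_5 = (+2.37, +0.02);  n_5 = (+0.0084, -1.0000)
∠(n_3, n_5) = 131.89°
δ = |180° − 131.89°| = 48.11°
48.11° > 2α = 28.07°  →  invalid

δ = 48.11°, invalid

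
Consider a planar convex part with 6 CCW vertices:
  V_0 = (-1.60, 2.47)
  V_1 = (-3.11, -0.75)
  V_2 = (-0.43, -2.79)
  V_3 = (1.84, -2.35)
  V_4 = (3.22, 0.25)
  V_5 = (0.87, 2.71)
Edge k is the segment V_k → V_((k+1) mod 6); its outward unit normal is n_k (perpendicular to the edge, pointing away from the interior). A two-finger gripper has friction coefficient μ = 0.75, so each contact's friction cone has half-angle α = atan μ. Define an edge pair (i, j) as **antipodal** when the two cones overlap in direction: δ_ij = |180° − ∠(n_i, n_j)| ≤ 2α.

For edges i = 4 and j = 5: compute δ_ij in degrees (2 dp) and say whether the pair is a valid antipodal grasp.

α = atan 0.75 = 36.87°;  2α = 73.74°
edge 4: e_4 = (-2.35, +2.46);  n_4 = (+0.7231, +0.6908)
edge 5: e_5 = (-2.47, -0.24);  n_5 = (-0.0967, +0.9953)
∠(n_4, n_5) = 51.86°
δ = |180° − 51.86°| = 128.14°
128.14° > 2α = 73.74°  →  invalid

δ = 128.14°, invalid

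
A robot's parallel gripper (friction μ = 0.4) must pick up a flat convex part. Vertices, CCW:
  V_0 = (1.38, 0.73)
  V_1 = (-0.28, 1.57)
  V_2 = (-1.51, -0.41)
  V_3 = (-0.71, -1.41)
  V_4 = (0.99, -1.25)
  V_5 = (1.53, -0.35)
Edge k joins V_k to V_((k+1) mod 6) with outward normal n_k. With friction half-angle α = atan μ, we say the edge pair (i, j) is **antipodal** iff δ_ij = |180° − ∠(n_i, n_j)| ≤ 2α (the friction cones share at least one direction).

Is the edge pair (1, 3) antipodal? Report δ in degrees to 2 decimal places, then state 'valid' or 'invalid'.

α = atan 0.4 = 21.80°;  2α = 43.60°
edge 1: e_1 = (-1.23, -1.98);  n_1 = (-0.8494, +0.5277)
edge 3: e_3 = (+1.70, +0.16);  n_3 = (+0.0937, -0.9956)
∠(n_1, n_3) = 127.23°
δ = |180° − 127.23°| = 52.77°
52.77° > 2α = 43.60°  →  invalid

δ = 52.77°, invalid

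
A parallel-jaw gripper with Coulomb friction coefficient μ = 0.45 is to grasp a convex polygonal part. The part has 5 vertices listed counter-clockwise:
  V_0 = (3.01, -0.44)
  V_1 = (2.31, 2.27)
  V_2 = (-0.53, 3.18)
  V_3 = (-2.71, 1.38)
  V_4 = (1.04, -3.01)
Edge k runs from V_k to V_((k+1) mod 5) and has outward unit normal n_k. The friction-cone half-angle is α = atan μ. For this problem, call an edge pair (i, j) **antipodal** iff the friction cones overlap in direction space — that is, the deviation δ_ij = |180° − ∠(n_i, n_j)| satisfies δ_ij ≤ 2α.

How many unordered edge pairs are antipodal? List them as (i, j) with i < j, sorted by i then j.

count = 3; pairs: (0,3), (1,3), (2,4)

α = atan 0.45 = 24.23°;  2α = 48.46°
n_0 = (+0.9682, +0.2501)
n_1 = (+0.3051, +0.9523)
n_2 = (-0.6367, +0.7711)
n_3 = (-0.7604, -0.6495)
n_4 = (+0.7937, -0.6084)
  (0,1): δ = 122.25°  ·
  (0,2): δ = 64.94°  ·
  (0,3): δ = 26.02°  ✓
  (0,4): δ = 128.05°  ·
  (1,2): δ = 122.69°  ·
  (1,3): δ = 31.73°  ✓
  (1,4): δ = 70.30°  ·
  (2,3): δ = 89.04°  ·
  (2,4): δ = 12.98°  ✓
  (3,4): δ = 77.98°  ·
antipodal pairs: 3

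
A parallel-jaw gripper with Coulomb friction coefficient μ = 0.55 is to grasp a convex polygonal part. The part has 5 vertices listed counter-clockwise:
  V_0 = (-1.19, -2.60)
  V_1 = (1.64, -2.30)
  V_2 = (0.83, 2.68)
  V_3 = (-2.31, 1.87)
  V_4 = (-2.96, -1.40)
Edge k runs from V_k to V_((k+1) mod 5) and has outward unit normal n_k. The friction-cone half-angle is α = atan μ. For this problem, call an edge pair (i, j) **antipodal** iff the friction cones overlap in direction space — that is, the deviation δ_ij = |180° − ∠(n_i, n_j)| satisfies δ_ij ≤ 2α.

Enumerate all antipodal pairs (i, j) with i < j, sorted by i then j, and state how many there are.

α = atan 0.55 = 28.81°;  2α = 57.62°
n_0 = (+0.1054, -0.9944)
n_1 = (+0.9870, +0.1605)
n_2 = (-0.2498, +0.9683)
n_3 = (-0.9808, +0.1950)
n_4 = (-0.5612, -0.8277)
  (0,1): δ = 86.81°  ·
  (0,2): δ = 8.41°  ✓
  (0,3): δ = 72.71°  ·
  (0,4): δ = 139.81°  ·
  (1,2): δ = 84.77°  ·
  (1,3): δ = 20.48°  ✓
  (1,4): δ = 46.63°  ✓
  (2,3): δ = 115.71°  ·
  (2,4): δ = 48.60°  ✓
  (3,4): δ = 112.89°  ·
antipodal pairs: 4

count = 4; pairs: (0,2), (1,3), (1,4), (2,4)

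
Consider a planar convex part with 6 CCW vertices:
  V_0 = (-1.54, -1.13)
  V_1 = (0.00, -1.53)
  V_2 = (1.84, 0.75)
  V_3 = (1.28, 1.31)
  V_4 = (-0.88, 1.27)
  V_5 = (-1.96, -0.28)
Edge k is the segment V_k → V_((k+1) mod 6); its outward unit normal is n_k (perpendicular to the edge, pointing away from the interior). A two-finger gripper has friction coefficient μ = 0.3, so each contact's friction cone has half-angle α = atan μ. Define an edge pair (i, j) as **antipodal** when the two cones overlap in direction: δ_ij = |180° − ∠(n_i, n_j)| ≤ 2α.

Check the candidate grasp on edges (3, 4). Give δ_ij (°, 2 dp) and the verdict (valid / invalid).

α = atan 0.3 = 16.70°;  2α = 33.40°
edge 3: e_3 = (-2.16, -0.04);  n_3 = (-0.0185, +0.9998)
edge 4: e_4 = (-1.08, -1.55);  n_4 = (-0.8205, +0.5717)
∠(n_3, n_4) = 54.07°
δ = |180° − 54.07°| = 125.93°
125.93° > 2α = 33.40°  →  invalid

δ = 125.93°, invalid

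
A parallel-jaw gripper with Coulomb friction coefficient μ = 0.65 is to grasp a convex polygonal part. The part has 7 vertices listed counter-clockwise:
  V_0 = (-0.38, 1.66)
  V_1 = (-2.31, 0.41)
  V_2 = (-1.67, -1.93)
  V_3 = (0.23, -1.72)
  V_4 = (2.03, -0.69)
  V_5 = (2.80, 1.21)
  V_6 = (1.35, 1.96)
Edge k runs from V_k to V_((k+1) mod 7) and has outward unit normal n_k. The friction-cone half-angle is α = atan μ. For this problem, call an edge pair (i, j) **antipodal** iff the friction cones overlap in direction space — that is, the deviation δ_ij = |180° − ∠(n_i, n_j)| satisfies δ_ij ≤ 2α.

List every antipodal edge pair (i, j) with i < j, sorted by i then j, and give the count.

α = atan 0.65 = 33.02°;  2α = 66.05°
n_0 = (-0.5436, +0.8393)
n_1 = (-0.9646, -0.2638)
n_2 = (+0.1099, -0.9939)
n_3 = (+0.4967, -0.8679)
n_4 = (+0.9268, -0.3756)
n_5 = (+0.4594, +0.8882)
n_6 = (-0.1709, +0.9853)
  (0,1): δ = 107.63°  ·
  (0,2): δ = 26.62°  ✓
  (0,3): δ = 3.15°  ✓
  (0,4): δ = 35.01°  ✓
  (0,5): δ = 119.72°  ·
  (0,6): δ = 156.91°  ·
  (1,2): δ = 98.99°  ·
  (1,3): δ = 75.52°  ·
  (1,4): δ = 37.36°  ✓
  (1,5): δ = 47.35°  ✓
  (1,6): δ = 84.54°  ·
  (2,3): δ = 156.53°  ·
  (2,4): δ = 118.37°  ·
  (2,5): δ = 33.66°  ✓
  (2,6): δ = 3.53°  ✓
  (3,4): δ = 141.84°  ·
  (3,5): δ = 57.13°  ✓
  (3,6): δ = 19.94°  ✓
  (4,5): δ = 95.29°  ·
  (4,6): δ = 58.10°  ✓
  (5,6): δ = 142.81°  ·
antipodal pairs: 10

count = 10; pairs: (0,2), (0,3), (0,4), (1,4), (1,5), (2,5), (2,6), (3,5), (3,6), (4,6)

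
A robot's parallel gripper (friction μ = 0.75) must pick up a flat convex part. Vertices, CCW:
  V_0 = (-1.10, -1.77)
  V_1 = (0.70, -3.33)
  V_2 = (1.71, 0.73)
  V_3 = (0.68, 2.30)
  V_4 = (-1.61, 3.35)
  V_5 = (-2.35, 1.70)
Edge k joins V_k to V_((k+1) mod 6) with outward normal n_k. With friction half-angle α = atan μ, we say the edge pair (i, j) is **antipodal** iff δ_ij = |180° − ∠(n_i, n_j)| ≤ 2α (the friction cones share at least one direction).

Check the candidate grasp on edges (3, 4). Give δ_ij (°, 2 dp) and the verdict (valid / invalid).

α = atan 0.75 = 36.87°;  2α = 73.74°
edge 3: e_3 = (-2.29, +1.05);  n_3 = (+0.4168, +0.9090)
edge 4: e_4 = (-0.74, -1.65);  n_4 = (-0.9124, +0.4092)
∠(n_3, n_4) = 90.48°
δ = |180° − 90.48°| = 89.52°
89.52° > 2α = 73.74°  →  invalid

δ = 89.52°, invalid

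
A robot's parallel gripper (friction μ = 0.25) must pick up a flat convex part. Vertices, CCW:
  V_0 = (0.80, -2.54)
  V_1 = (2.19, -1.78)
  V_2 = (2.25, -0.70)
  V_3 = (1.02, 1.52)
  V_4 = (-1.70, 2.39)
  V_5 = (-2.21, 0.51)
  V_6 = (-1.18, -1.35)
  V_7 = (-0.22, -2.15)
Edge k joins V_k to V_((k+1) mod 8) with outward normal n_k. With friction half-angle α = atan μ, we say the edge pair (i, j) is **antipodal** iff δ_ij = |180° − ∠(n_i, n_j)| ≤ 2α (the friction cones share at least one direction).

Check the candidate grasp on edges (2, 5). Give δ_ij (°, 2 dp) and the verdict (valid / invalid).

α = atan 0.25 = 14.04°;  2α = 28.07°
edge 2: e_2 = (-1.23, +2.22);  n_2 = (+0.8747, +0.4846)
edge 5: e_5 = (+1.03, -1.86);  n_5 = (-0.8748, -0.4844)
∠(n_2, n_5) = 179.99°
δ = |180° − 179.99°| = 0.01°
0.01° ≤ 2α = 28.07°  →  valid

δ = 0.01°, valid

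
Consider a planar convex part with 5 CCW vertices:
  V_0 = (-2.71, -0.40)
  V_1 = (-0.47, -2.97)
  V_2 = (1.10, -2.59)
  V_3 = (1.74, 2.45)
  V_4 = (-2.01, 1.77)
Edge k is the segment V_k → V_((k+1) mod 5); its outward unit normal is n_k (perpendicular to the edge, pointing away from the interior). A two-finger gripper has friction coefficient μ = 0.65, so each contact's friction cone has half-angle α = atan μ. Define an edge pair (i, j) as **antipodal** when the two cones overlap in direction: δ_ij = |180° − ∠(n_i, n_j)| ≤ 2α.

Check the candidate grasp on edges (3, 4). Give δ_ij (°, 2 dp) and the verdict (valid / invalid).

δ = 118.16°, invalid

α = atan 0.65 = 33.02°;  2α = 66.05°
edge 3: e_3 = (-3.75, -0.68);  n_3 = (-0.1784, +0.9840)
edge 4: e_4 = (-0.70, -2.17);  n_4 = (-0.9517, +0.3070)
∠(n_3, n_4) = 61.84°
δ = |180° − 61.84°| = 118.16°
118.16° > 2α = 66.05°  →  invalid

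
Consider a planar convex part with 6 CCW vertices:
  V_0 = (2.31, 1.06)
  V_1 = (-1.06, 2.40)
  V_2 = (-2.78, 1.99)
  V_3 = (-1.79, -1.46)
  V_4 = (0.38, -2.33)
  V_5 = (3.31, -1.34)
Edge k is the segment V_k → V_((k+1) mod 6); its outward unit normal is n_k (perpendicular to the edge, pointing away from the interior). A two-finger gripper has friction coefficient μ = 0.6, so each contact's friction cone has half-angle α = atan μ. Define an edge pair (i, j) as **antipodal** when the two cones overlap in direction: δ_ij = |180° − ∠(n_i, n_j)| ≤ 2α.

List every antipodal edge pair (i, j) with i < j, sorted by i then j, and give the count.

count = 7; pairs: (0,2), (0,3), (0,4), (1,3), (1,4), (2,5), (3,5)

α = atan 0.6 = 30.96°;  2α = 61.93°
n_0 = (+0.3695, +0.9292)
n_1 = (-0.2319, +0.9727)
n_2 = (-0.9612, -0.2758)
n_3 = (-0.3721, -0.9282)
n_4 = (+0.3201, -0.9474)
n_5 = (+0.9231, +0.3846)
  (0,1): δ = 144.91°  ·
  (0,2): δ = 52.30°  ✓
  (0,3): δ = 0.16°  ✓
  (0,4): δ = 40.35°  ✓
  (0,5): δ = 134.30°  ·
  (1,2): δ = 87.40°  ·
  (1,3): δ = 35.25°  ✓
  (1,4): δ = 5.26°  ✓
  (1,5): δ = 99.21°  ·
  (2,3): δ = 127.86°  ·
  (2,4): δ = 87.34°  ·
  (2,5): δ = 6.61°  ✓
  (3,4): δ = 139.48°  ·
  (3,5): δ = 45.53°  ✓
  (4,5): δ = 86.05°  ·
antipodal pairs: 7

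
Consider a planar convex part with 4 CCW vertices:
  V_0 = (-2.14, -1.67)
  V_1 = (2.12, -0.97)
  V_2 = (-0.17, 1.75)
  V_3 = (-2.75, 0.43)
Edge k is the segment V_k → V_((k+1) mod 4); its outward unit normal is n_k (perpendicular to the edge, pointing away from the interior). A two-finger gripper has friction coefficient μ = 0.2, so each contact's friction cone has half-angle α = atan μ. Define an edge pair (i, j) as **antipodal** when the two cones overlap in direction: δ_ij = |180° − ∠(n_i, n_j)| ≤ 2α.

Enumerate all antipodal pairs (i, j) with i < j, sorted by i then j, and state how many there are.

count = 1; pairs: (0,2)

α = atan 0.2 = 11.31°;  2α = 22.62°
n_0 = (+0.1621, -0.9868)
n_1 = (+0.7650, +0.6440)
n_2 = (-0.4555, +0.8902)
n_3 = (-0.9603, -0.2789)
  (0,1): δ = 59.24°  ·
  (0,2): δ = 17.76°  ✓
  (0,3): δ = 96.87°  ·
  (1,2): δ = 103.00°  ·
  (1,3): δ = 23.90°  ·
  (2,3): δ = 100.90°  ·
antipodal pairs: 1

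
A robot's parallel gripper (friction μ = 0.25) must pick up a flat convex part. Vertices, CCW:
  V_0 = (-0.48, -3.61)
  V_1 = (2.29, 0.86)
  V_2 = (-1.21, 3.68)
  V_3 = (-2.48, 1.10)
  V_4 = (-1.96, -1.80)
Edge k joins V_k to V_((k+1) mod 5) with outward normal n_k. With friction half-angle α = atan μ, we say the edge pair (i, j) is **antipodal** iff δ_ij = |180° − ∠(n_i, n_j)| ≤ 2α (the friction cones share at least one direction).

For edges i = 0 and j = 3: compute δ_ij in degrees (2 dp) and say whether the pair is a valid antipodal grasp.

α = atan 0.25 = 14.04°;  2α = 28.07°
edge 0: e_0 = (+2.77, +4.47);  n_0 = (+0.8500, -0.5267)
edge 3: e_3 = (+0.52, -2.90);  n_3 = (-0.9843, -0.1765)
∠(n_0, n_3) = 138.05°
δ = |180° − 138.05°| = 41.95°
41.95° > 2α = 28.07°  →  invalid

δ = 41.95°, invalid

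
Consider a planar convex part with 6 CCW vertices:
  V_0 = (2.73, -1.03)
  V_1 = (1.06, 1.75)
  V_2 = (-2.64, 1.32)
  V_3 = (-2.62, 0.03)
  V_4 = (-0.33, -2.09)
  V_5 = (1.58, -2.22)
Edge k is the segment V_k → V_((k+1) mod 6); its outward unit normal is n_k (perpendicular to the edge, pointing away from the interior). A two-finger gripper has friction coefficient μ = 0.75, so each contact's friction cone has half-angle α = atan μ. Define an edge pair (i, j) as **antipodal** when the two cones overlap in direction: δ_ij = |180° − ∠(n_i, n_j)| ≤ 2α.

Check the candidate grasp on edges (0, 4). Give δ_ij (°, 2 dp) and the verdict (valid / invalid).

δ = 55.11°, valid

α = atan 0.75 = 36.87°;  2α = 73.74°
edge 0: e_0 = (-1.67, +2.78);  n_0 = (+0.8572, +0.5149)
edge 4: e_4 = (+1.91, -0.13);  n_4 = (-0.0679, -0.9977)
∠(n_0, n_4) = 124.89°
δ = |180° − 124.89°| = 55.11°
55.11° ≤ 2α = 73.74°  →  valid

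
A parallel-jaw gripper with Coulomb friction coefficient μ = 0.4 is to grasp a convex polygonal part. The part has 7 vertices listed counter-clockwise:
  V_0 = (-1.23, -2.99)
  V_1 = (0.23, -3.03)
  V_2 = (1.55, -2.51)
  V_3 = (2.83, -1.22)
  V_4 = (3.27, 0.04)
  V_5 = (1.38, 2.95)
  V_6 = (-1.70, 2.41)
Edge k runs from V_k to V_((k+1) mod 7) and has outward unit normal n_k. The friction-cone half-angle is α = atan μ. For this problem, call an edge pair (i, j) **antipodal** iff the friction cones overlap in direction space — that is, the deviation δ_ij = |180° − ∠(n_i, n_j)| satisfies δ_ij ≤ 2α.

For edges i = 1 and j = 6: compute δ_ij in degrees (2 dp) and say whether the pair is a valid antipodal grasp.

δ = 73.47°, invalid

α = atan 0.4 = 21.80°;  2α = 43.60°
edge 1: e_1 = (+1.32, +0.52);  n_1 = (+0.3665, -0.9304)
edge 6: e_6 = (+0.47, -5.40);  n_6 = (-0.9962, -0.0867)
∠(n_1, n_6) = 106.53°
δ = |180° − 106.53°| = 73.47°
73.47° > 2α = 43.60°  →  invalid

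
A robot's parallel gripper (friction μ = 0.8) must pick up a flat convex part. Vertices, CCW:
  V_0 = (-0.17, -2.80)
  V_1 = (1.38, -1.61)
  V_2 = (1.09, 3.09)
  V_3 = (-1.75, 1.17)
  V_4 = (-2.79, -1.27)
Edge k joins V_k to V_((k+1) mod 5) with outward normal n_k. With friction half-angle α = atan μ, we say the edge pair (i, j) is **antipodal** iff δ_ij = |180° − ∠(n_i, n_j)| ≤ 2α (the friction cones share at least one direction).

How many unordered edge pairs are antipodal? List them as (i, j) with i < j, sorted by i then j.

α = atan 0.8 = 38.66°;  2α = 77.32°
n_0 = (+0.6090, -0.7932)
n_1 = (+0.9981, +0.0616)
n_2 = (-0.5601, +0.8284)
n_3 = (-0.9199, +0.3921)
n_4 = (-0.5043, -0.8635)
  (0,1): δ = 123.98°  ·
  (0,2): δ = 3.45°  ✓
  (0,3): δ = 29.40°  ✓
  (0,4): δ = 112.20°  ·
  (1,2): δ = 59.47°  ✓
  (1,3): δ = 26.62°  ✓
  (1,4): δ = 56.19°  ✓
  (2,3): δ = 147.15°  ·
  (2,4): δ = 64.34°  ✓
  (3,4): δ = 97.20°  ·
antipodal pairs: 6

count = 6; pairs: (0,2), (0,3), (1,2), (1,3), (1,4), (2,4)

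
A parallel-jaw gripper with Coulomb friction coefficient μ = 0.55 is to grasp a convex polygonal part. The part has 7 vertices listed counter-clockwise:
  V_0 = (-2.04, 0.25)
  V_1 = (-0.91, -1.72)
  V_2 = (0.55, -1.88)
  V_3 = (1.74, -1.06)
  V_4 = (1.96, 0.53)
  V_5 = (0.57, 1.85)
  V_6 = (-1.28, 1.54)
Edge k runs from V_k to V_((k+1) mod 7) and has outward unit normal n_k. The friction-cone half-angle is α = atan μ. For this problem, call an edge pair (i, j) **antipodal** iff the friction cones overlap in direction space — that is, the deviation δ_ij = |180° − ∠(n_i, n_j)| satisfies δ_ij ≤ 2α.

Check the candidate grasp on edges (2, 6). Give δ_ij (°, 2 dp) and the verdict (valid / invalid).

α = atan 0.55 = 28.81°;  2α = 57.62°
edge 2: e_2 = (+1.19, +0.82);  n_2 = (+0.5674, -0.8234)
edge 6: e_6 = (-0.76, -1.29);  n_6 = (-0.8616, +0.5076)
∠(n_2, n_6) = 155.07°
δ = |180° − 155.07°| = 24.93°
24.93° ≤ 2α = 57.62°  →  valid

δ = 24.93°, valid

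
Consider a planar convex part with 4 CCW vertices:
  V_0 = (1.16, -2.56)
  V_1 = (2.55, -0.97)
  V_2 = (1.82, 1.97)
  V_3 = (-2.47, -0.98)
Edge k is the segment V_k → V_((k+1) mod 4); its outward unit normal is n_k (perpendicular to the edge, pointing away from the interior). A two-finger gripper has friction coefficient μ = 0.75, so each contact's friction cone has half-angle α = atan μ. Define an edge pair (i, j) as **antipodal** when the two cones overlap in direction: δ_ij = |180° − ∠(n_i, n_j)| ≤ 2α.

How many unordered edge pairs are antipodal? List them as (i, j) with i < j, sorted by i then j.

count = 4; pairs: (0,2), (1,2), (1,3), (2,3)

α = atan 0.75 = 36.87°;  2α = 73.74°
n_0 = (+0.7529, -0.6582)
n_1 = (+0.9705, +0.2410)
n_2 = (-0.5666, +0.8240)
n_3 = (-0.3991, -0.9169)
  (0,1): δ = 124.90°  ·
  (0,2): δ = 14.33°  ✓
  (0,3): δ = 107.64°  ·
  (1,2): δ = 69.43°  ✓
  (1,3): δ = 52.53°  ✓
  (2,3): δ = 58.04°  ✓
antipodal pairs: 4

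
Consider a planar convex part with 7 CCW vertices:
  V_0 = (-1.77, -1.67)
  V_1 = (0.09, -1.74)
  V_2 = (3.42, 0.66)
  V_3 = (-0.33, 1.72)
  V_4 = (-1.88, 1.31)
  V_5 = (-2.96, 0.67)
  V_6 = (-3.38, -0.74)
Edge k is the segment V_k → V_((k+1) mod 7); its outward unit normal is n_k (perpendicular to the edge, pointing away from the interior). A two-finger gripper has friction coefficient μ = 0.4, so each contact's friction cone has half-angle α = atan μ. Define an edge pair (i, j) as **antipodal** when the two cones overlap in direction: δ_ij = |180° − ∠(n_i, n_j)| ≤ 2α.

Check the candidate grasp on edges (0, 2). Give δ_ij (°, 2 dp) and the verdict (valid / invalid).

α = atan 0.4 = 21.80°;  2α = 43.60°
edge 0: e_0 = (+1.86, -0.07);  n_0 = (-0.0376, -0.9993)
edge 2: e_2 = (-3.75, +1.06);  n_2 = (+0.2720, +0.9623)
∠(n_0, n_2) = 166.37°
δ = |180° − 166.37°| = 13.63°
13.63° ≤ 2α = 43.60°  →  valid

δ = 13.63°, valid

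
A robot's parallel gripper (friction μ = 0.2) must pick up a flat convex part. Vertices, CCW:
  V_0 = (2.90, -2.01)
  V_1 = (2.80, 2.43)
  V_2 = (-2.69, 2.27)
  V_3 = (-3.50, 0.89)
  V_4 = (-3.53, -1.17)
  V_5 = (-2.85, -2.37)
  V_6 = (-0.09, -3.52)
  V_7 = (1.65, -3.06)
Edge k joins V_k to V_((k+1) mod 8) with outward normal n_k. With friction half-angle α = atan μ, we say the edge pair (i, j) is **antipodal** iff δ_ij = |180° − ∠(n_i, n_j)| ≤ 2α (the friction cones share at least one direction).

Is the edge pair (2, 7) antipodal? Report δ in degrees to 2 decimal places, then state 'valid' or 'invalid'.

δ = 19.56°, valid

α = atan 0.2 = 11.31°;  2α = 22.62°
edge 2: e_2 = (-0.81, -1.38);  n_2 = (-0.8624, +0.5062)
edge 7: e_7 = (+1.25, +1.05);  n_7 = (+0.6432, -0.7657)
∠(n_2, n_7) = 160.44°
δ = |180° − 160.44°| = 19.56°
19.56° ≤ 2α = 22.62°  →  valid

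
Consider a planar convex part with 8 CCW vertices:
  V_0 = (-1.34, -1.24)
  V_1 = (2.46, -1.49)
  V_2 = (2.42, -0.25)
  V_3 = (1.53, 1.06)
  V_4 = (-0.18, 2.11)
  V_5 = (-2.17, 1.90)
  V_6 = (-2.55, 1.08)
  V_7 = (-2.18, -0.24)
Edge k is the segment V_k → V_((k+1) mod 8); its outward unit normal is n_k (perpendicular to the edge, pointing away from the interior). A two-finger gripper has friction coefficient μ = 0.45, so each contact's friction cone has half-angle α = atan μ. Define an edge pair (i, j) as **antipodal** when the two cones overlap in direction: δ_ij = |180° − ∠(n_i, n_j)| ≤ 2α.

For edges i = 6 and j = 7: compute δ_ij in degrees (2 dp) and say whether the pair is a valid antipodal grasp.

α = atan 0.45 = 24.23°;  2α = 48.46°
edge 6: e_6 = (+0.37, -1.32);  n_6 = (-0.9629, -0.2699)
edge 7: e_7 = (+0.84, -1.00);  n_7 = (-0.7657, -0.6432)
∠(n_6, n_7) = 24.37°
δ = |180° − 24.37°| = 155.63°
155.63° > 2α = 48.46°  →  invalid

δ = 155.63°, invalid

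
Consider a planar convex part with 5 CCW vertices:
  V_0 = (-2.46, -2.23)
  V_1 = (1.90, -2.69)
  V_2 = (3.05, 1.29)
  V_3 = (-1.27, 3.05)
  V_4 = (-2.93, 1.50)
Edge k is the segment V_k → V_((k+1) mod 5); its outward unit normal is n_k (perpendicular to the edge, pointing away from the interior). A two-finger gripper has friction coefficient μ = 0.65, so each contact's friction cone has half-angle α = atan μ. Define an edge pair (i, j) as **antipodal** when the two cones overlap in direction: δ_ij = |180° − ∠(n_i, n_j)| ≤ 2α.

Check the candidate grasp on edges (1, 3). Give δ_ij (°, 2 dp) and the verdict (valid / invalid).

α = atan 0.65 = 33.02°;  2α = 66.05°
edge 1: e_1 = (+1.15, +3.98);  n_1 = (+0.9607, -0.2776)
edge 3: e_3 = (-1.66, -1.55);  n_3 = (-0.6825, +0.7309)
∠(n_1, n_3) = 149.15°
δ = |180° − 149.15°| = 30.85°
30.85° ≤ 2α = 66.05°  →  valid

δ = 30.85°, valid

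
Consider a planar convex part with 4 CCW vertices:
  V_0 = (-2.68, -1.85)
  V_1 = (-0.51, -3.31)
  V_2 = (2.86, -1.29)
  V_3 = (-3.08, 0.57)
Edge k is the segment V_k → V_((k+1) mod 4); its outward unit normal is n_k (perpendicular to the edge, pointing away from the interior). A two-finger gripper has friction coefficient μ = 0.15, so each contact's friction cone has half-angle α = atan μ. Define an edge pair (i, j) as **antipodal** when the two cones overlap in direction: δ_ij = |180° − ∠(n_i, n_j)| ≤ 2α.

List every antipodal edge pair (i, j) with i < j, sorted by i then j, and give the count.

count = 1; pairs: (0,2)

α = atan 0.15 = 8.53°;  2α = 17.06°
n_0 = (-0.5582, -0.8297)
n_1 = (+0.5141, -0.8577)
n_2 = (+0.2988, +0.9543)
n_3 = (-0.9866, -0.1631)
  (0,1): δ = 115.13°  ·
  (0,2): δ = 16.55°  ✓
  (0,3): δ = 133.32°  ·
  (1,2): δ = 48.33°  ·
  (1,3): δ = 68.45°  ·
  (2,3): δ = 63.23°  ·
antipodal pairs: 1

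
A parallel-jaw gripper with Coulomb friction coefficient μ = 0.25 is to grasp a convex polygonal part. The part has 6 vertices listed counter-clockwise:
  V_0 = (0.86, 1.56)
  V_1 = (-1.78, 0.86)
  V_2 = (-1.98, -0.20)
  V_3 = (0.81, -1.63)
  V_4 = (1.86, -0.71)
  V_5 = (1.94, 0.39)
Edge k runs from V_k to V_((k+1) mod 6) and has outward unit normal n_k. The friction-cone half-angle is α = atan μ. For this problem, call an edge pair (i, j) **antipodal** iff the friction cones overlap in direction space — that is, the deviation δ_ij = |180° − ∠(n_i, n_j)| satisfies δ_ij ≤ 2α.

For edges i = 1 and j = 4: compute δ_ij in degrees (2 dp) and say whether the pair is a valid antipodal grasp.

α = atan 0.25 = 14.04°;  2α = 28.07°
edge 1: e_1 = (-0.20, -1.06);  n_1 = (-0.9827, +0.1854)
edge 4: e_4 = (+0.08, +1.10);  n_4 = (+0.9974, -0.0725)
∠(n_1, n_4) = 173.47°
δ = |180° − 173.47°| = 6.53°
6.53° ≤ 2α = 28.07°  →  valid

δ = 6.53°, valid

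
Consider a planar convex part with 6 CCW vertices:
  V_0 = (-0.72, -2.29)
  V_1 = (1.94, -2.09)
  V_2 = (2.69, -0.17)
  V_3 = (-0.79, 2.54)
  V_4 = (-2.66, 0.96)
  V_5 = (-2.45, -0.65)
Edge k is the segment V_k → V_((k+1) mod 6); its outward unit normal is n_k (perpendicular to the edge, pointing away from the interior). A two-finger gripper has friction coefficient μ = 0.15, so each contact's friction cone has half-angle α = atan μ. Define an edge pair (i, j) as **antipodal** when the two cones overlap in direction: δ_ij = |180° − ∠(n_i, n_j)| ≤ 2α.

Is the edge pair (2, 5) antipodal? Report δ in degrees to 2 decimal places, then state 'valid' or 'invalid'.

δ = 5.56°, valid

α = atan 0.15 = 8.53°;  2α = 17.06°
edge 2: e_2 = (-3.48, +2.71);  n_2 = (+0.6144, +0.7890)
edge 5: e_5 = (+1.73, -1.64);  n_5 = (-0.6880, -0.7257)
∠(n_2, n_5) = 174.44°
δ = |180° − 174.44°| = 5.56°
5.56° ≤ 2α = 17.06°  →  valid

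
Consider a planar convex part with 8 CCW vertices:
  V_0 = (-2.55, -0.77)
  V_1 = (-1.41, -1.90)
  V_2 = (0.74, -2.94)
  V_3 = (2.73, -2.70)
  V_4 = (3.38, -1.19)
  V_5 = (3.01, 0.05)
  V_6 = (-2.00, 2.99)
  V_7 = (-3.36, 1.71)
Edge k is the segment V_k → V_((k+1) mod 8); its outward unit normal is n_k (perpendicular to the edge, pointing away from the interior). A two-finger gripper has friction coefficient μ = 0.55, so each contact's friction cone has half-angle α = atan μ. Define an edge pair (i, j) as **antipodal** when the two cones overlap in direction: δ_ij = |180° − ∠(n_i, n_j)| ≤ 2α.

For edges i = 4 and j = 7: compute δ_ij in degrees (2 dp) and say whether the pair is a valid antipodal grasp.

δ = 1.47°, valid

α = atan 0.55 = 28.81°;  2α = 57.62°
edge 4: e_4 = (-0.37, +1.24);  n_4 = (+0.9583, +0.2859)
edge 7: e_7 = (+0.81, -2.48);  n_7 = (-0.9506, -0.3105)
∠(n_4, n_7) = 178.53°
δ = |180° − 178.53°| = 1.47°
1.47° ≤ 2α = 57.62°  →  valid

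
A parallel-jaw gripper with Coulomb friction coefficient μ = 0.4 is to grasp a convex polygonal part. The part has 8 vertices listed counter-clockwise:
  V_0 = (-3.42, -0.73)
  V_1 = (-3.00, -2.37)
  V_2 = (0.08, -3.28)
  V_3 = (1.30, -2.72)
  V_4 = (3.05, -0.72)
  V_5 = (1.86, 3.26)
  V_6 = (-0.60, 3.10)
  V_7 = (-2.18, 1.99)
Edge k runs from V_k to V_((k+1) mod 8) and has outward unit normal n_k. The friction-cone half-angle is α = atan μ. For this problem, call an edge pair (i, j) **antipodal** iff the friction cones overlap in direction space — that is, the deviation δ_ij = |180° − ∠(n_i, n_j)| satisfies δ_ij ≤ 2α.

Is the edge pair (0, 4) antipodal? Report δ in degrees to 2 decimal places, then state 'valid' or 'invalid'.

α = atan 0.4 = 21.80°;  2α = 43.60°
edge 0: e_0 = (+0.42, -1.64);  n_0 = (-0.9687, -0.2481)
edge 4: e_4 = (-1.19, +3.98);  n_4 = (+0.9581, +0.2865)
∠(n_0, n_4) = 177.72°
δ = |180° − 177.72°| = 2.28°
2.28° ≤ 2α = 43.60°  →  valid

δ = 2.28°, valid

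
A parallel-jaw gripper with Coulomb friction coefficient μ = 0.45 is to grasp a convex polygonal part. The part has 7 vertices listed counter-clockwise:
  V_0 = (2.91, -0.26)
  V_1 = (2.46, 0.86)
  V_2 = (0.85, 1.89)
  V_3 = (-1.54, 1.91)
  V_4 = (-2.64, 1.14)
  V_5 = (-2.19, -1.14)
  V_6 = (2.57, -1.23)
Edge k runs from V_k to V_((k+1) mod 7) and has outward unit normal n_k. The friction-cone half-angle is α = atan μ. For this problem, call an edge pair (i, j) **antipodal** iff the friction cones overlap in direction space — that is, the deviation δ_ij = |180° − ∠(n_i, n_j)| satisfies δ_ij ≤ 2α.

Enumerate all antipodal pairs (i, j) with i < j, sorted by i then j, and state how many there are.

α = atan 0.45 = 24.23°;  2α = 48.46°
n_0 = (+0.9279, +0.3728)
n_1 = (+0.5389, +0.8424)
n_2 = (+0.0084, +1.0000)
n_3 = (-0.5735, +0.8192)
n_4 = (-0.9811, -0.1936)
n_5 = (-0.0189, -0.9998)
n_6 = (+0.9437, -0.3308)
  (0,1): δ = 144.50°  ·
  (0,2): δ = 112.37°  ·
  (0,3): δ = 76.90°  ·
  (0,4): δ = 10.72°  ✓
  (0,5): δ = 67.03°  ·
  (0,6): δ = 138.79°  ·
  (1,2): δ = 147.87°  ·
  (1,3): δ = 112.40°  ·
  (1,4): δ = 46.23°  ✓
  (1,5): δ = 31.53°  ✓
  (1,6): δ = 103.29°  ·
  (2,3): δ = 144.53°  ·
  (2,4): δ = 78.36°  ·
  (2,5): δ = 0.60°  ✓
  (2,6): δ = 71.16°  ·
  (3,4): δ = 113.83°  ·
  (3,5): δ = 36.08°  ✓
  (3,6): δ = 35.69°  ✓
  (4,5): δ = 102.25°  ·
  (4,6): δ = 30.48°  ✓
  (5,6): δ = 108.23°  ·
antipodal pairs: 7

count = 7; pairs: (0,4), (1,4), (1,5), (2,5), (3,5), (3,6), (4,6)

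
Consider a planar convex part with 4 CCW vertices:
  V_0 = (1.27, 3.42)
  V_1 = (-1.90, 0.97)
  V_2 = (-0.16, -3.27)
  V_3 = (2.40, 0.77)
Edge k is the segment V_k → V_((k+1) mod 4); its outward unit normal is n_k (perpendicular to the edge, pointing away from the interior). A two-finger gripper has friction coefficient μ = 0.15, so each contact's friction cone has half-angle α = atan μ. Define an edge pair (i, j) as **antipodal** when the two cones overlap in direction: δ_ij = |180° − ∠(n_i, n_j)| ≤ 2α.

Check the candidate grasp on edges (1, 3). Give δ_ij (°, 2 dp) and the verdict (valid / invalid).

α = atan 0.15 = 8.53°;  2α = 17.06°
edge 1: e_1 = (+1.74, -4.24);  n_1 = (-0.9251, -0.3797)
edge 3: e_3 = (-1.13, +2.65);  n_3 = (+0.9199, +0.3922)
∠(n_1, n_3) = 179.22°
δ = |180° − 179.22°| = 0.78°
0.78° ≤ 2α = 17.06°  →  valid

δ = 0.78°, valid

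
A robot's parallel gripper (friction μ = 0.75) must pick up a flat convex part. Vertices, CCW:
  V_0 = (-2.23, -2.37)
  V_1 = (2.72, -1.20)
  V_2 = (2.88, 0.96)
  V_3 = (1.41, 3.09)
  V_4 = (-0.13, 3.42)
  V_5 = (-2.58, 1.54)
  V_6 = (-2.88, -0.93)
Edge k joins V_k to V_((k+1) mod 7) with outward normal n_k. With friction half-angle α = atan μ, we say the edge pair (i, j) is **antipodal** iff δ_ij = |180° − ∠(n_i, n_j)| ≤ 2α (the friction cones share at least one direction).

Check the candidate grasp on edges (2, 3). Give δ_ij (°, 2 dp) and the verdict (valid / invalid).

δ = 136.71°, invalid

α = atan 0.75 = 36.87°;  2α = 73.74°
edge 2: e_2 = (-1.47, +2.13);  n_2 = (+0.8230, +0.5680)
edge 3: e_3 = (-1.54, +0.33);  n_3 = (+0.2095, +0.9778)
∠(n_2, n_3) = 43.29°
δ = |180° − 43.29°| = 136.71°
136.71° > 2α = 73.74°  →  invalid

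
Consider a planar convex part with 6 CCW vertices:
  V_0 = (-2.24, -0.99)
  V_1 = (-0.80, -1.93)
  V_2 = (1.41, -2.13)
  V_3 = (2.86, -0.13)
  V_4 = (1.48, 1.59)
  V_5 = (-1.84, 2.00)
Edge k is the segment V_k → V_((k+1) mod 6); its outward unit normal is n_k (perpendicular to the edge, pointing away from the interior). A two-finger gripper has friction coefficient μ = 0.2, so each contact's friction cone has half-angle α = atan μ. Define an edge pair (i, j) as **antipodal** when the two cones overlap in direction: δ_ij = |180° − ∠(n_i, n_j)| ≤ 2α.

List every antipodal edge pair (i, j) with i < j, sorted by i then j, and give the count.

count = 2; pairs: (0,3), (1,4)

α = atan 0.2 = 11.31°;  2α = 22.62°
n_0 = (-0.5466, -0.8374)
n_1 = (-0.0901, -0.9959)
n_2 = (+0.8096, -0.5870)
n_3 = (+0.7800, +0.6258)
n_4 = (+0.1226, +0.9925)
n_5 = (-0.9912, +0.1326)
  (0,1): δ = 152.04°  ·
  (0,2): δ = 92.81°  ·
  (0,3): δ = 18.12°  ✓
  (0,4): δ = 26.10°  ·
  (0,5): δ = 115.52°  ·
  (1,2): δ = 120.77°  ·
  (1,3): δ = 46.09°  ·
  (1,4): δ = 1.87°  ✓
  (1,5): δ = 87.55°  ·
  (2,3): δ = 105.32°  ·
  (2,4): δ = 61.10°  ·
  (2,5): δ = 28.32°  ·
  (3,4): δ = 135.78°  ·
  (3,5): δ = 46.36°  ·
  (4,5): δ = 90.58°  ·
antipodal pairs: 2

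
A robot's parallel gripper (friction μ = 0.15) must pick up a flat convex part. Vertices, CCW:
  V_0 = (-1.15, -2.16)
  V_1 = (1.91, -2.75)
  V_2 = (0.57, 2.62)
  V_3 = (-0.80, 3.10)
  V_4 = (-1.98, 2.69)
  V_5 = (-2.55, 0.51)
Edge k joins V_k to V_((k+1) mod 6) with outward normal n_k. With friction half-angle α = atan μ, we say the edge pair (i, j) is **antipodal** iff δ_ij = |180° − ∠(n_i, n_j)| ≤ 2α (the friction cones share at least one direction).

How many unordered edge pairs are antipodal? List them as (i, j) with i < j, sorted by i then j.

count = 2; pairs: (0,2), (1,5)

α = atan 0.15 = 8.53°;  2α = 17.06°
n_0 = (-0.1893, -0.9819)
n_1 = (+0.9702, +0.2421)
n_2 = (+0.3307, +0.9438)
n_3 = (-0.3282, +0.9446)
n_4 = (-0.9675, +0.2530)
n_5 = (-0.8856, -0.4644)
  (0,1): δ = 65.08°  ·
  (0,2): δ = 8.40°  ✓
  (0,3): δ = 30.07°  ·
  (0,4): δ = 86.26°  ·
  (0,5): δ = 128.58°  ·
  (1,2): δ = 123.32°  ·
  (1,3): δ = 84.85°  ·
  (1,4): δ = 28.66°  ·
  (1,5): δ = 13.66°  ✓
  (2,3): δ = 141.53°  ·
  (2,4): δ = 85.34°  ·
  (2,5): δ = 43.02°  ·
  (3,4): δ = 123.81°  ·
  (3,5): δ = 81.49°  ·
  (4,5): δ = 137.68°  ·
antipodal pairs: 2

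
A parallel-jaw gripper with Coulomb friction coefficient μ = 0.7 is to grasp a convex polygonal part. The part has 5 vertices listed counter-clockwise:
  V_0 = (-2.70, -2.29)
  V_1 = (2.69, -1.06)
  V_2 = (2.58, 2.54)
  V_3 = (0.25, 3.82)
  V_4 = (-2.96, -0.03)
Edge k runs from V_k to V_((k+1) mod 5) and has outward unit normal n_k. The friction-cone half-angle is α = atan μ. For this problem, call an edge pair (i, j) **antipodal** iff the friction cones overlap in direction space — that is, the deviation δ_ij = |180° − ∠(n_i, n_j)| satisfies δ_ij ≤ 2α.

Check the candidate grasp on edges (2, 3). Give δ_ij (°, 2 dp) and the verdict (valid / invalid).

δ = 101.04°, invalid

α = atan 0.7 = 34.99°;  2α = 69.98°
edge 2: e_2 = (-2.33, +1.28);  n_2 = (+0.4815, +0.8765)
edge 3: e_3 = (-3.21, -3.85);  n_3 = (-0.7681, +0.6404)
∠(n_2, n_3) = 78.96°
δ = |180° − 78.96°| = 101.04°
101.04° > 2α = 69.98°  →  invalid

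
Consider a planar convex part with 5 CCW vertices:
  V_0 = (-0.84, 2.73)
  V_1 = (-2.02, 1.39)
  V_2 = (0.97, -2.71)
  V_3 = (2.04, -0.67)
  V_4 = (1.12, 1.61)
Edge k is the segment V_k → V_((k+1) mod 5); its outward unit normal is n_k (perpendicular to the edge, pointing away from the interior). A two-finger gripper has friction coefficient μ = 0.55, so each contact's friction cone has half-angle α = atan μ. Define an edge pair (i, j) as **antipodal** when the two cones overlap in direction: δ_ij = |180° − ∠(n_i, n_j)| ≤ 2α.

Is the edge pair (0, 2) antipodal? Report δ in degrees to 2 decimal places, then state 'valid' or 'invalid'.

δ = 13.69°, valid

α = atan 0.55 = 28.81°;  2α = 57.62°
edge 0: e_0 = (-1.18, -1.34);  n_0 = (-0.7505, +0.6609)
edge 2: e_2 = (+1.07, +2.04);  n_2 = (+0.8856, -0.4645)
∠(n_0, n_2) = 166.31°
δ = |180° − 166.31°| = 13.69°
13.69° ≤ 2α = 57.62°  →  valid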